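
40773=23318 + 17455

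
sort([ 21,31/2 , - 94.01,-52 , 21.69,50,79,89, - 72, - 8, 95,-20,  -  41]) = [ - 94.01,-72,-52, - 41,- 20 ,  -  8,31/2,21,21.69,50,79, 89,95]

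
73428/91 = 806 + 82/91 = 806.90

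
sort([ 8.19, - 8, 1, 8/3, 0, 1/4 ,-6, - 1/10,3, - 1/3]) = [ - 8, - 6,  -  1/3, -1/10, 0,1/4, 1,8/3,3, 8.19 ] 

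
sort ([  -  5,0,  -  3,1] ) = [ - 5, - 3,  0, 1 ] 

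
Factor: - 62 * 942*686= - 2^3*3^1*7^3 * 31^1*157^1 = - 40065144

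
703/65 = 703/65 =10.82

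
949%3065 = 949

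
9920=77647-67727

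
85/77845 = 17/15569  =  0.00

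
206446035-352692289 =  - 146246254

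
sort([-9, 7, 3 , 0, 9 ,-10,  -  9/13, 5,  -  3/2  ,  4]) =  [-10 , - 9,-3/2,  -  9/13,0,3, 4 , 5, 7,9]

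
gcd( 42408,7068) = 7068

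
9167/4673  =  1 +4494/4673  =  1.96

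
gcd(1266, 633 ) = 633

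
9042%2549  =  1395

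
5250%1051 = 1046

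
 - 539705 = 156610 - 696315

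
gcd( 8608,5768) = 8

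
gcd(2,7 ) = 1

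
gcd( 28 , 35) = 7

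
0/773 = 0 = 0.00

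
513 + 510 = 1023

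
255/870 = 17/58  =  0.29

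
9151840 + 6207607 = 15359447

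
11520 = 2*5760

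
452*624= 282048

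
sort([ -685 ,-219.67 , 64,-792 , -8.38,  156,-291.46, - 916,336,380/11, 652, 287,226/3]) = [ - 916 ,-792, - 685,-291.46, - 219.67, -8.38, 380/11,64,  226/3 , 156,287,336,  652] 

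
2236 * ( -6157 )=- 13767052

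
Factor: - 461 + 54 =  - 407 = - 11^1 * 37^1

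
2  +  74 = 76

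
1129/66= 1129/66 = 17.11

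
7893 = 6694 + 1199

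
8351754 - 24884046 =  - 16532292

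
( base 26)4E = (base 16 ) 76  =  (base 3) 11101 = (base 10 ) 118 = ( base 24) 4M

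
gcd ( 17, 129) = 1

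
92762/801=115 + 647/801  =  115.81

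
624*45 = 28080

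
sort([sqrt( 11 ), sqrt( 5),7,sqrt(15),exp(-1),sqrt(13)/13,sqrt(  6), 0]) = [0,sqrt(13) /13,exp( - 1), sqrt(5),  sqrt(6), sqrt( 11),sqrt (15),7 ] 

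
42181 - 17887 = 24294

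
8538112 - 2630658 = 5907454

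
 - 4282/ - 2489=4282/2489 =1.72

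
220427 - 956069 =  -735642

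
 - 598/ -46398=299/23199 =0.01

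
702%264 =174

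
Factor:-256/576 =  - 4/9 = - 2^2*3^( - 2 ) 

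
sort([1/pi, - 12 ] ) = [ - 12,1/pi ]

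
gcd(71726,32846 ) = 2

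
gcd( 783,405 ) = 27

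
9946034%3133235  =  546329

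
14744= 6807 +7937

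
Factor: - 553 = -7^1*79^1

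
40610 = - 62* ( - 655)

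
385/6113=385/6113 = 0.06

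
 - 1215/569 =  - 3  +  492/569 = - 2.14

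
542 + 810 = 1352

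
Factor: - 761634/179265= - 786/185 = -  2^1 * 3^1*5^( - 1)*37^( - 1)*131^1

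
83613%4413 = 4179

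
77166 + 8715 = 85881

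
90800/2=45400 = 45400.00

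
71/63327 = 71/63327=0.00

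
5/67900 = 1/13580 = 0.00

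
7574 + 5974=13548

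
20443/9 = 20443/9 = 2271.44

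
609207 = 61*9987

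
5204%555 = 209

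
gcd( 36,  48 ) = 12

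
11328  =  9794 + 1534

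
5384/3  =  1794 + 2/3  =  1794.67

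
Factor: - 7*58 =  - 406 =- 2^1*7^1 *29^1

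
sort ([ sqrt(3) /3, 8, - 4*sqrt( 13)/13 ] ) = [ - 4*sqrt(13)/13, sqrt(3 )/3, 8 ] 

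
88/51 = 88/51 = 1.73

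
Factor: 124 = 2^2*31^1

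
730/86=8 + 21/43 = 8.49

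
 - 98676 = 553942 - 652618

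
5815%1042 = 605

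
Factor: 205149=3^1  *7^1 * 9769^1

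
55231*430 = 23749330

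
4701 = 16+4685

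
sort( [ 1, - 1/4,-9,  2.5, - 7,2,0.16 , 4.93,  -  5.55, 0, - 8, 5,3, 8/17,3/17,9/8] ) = [ - 9,-8,-7,  -  5.55,  -  1/4, 0, 0.16, 3/17,8/17,  1, 9/8,2 , 2.5 , 3, 4.93,5 ] 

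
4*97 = 388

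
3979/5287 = 3979/5287 = 0.75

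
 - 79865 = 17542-97407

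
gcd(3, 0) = 3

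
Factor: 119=7^1 * 17^1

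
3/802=3/802 = 0.00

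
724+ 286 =1010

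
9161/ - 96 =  - 96 + 55/96 = - 95.43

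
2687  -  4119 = - 1432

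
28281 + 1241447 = 1269728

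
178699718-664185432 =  - 485485714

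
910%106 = 62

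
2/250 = 1/125 =0.01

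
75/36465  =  5/2431 = 0.00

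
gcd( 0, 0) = 0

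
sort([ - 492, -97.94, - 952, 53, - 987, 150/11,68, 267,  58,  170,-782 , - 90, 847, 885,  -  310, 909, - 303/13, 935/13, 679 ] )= [-987, - 952,  -  782, - 492,  -  310,-97.94, - 90, - 303/13, 150/11,53, 58, 68,935/13,170,  267, 679 , 847, 885, 909]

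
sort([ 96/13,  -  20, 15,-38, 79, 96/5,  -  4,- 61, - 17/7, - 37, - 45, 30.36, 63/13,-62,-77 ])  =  [-77,-62,- 61,-45, - 38,  -  37, - 20, - 4, - 17/7, 63/13, 96/13, 15,96/5 , 30.36 , 79]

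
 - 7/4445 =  - 1 + 634/635 = - 0.00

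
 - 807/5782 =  - 1 + 4975/5782 = - 0.14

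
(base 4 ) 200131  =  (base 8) 4035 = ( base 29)2DI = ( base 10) 2077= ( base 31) 250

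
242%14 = 4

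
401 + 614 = 1015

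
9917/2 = 4958 + 1/2 = 4958.50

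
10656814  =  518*20573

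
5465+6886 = 12351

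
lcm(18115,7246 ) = 36230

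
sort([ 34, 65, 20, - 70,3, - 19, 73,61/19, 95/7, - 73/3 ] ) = [ - 70,-73/3, - 19, 3 , 61/19 , 95/7, 20,34, 65,73]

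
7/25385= 7/25385 = 0.00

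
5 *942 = 4710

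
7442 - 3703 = 3739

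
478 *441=210798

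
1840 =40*46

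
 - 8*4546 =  - 36368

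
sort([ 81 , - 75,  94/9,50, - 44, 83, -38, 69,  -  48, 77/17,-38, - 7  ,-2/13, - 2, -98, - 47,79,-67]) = [ - 98,-75, - 67,-48, - 47 , - 44, - 38,  -  38, - 7, - 2, - 2/13,77/17, 94/9,50,69 , 79,81,83]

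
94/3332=47/1666 =0.03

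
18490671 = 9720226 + 8770445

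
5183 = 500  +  4683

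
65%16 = 1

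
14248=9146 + 5102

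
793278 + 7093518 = 7886796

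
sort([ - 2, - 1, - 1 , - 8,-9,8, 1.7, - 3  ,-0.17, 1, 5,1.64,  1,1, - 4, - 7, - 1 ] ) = [ - 9, - 8, - 7, - 4,-3, - 2, - 1, - 1, - 1, - 0.17,1 , 1, 1, 1.64, 1.7,5,8 ] 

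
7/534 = 7/534 = 0.01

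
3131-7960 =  - 4829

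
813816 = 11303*72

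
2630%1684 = 946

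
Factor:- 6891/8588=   -  2^ ( - 2 )*3^1*19^( - 1) * 113^( - 1 ) * 2297^1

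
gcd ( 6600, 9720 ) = 120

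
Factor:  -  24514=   -  2^1*7^1*17^1 * 103^1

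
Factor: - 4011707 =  - 7^1 * 573101^1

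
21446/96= 10723/48= 223.40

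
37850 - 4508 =33342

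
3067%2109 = 958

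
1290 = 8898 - 7608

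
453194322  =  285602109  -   - 167592213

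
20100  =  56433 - 36333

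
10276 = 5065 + 5211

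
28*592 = 16576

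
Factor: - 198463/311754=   -  2^(- 1 ) * 3^( - 1 ) * 223^(-1)*233^( - 1 )*198463^1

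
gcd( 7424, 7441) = 1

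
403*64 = 25792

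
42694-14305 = 28389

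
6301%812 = 617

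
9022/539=16 + 398/539 = 16.74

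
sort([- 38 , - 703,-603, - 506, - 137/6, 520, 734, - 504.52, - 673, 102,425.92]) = [ - 703, - 673,-603,  -  506,  -  504.52, - 38, - 137/6 , 102, 425.92, 520,734]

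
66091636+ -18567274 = 47524362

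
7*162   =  1134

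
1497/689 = 2  +  119/689 = 2.17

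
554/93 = 554/93  =  5.96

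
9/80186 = 9/80186 = 0.00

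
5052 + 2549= 7601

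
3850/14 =275 = 275.00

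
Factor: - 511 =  -7^1*73^1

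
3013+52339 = 55352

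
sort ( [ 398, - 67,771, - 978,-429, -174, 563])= [- 978,-429, - 174 , - 67, 398, 563,771] 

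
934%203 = 122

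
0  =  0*9495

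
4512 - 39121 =-34609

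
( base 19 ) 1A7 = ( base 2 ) 1000101110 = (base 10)558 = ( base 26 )LC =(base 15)273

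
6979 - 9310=-2331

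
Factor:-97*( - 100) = 9700 = 2^2 * 5^2*97^1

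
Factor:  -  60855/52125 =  - 5^( - 2)*139^( - 1)*4057^1 = - 4057/3475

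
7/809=7/809 = 0.01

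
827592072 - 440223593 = 387368479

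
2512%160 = 112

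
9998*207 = 2069586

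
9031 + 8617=17648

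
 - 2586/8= - 324 + 3/4 = - 323.25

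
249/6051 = 83/2017=0.04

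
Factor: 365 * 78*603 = 2^1 * 3^3*5^1 * 13^1 * 67^1*73^1= 17167410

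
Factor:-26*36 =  - 936= - 2^3*3^2*13^1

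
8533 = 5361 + 3172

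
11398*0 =0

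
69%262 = 69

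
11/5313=1/483 =0.00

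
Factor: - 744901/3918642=-2^ ( - 1)*3^( - 1 )*7^(-1)*13^( - 1)*23^1*139^1*233^1*7177^( - 1)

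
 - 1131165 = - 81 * 13965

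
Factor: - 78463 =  - 7^1 * 11^1*1019^1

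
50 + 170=220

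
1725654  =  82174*21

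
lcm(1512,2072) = 55944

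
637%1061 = 637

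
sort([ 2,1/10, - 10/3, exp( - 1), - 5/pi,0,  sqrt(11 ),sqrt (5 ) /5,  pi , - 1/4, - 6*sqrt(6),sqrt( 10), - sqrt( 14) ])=[ - 6  *  sqrt(6 ), - sqrt( 14), - 10/3, - 5/pi , - 1/4,0,1/10, exp(- 1),  sqrt(5)/5,2,  pi,sqrt( 10) , sqrt( 11)] 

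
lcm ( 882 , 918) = 44982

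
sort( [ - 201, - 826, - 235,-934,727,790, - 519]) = [  -  934, - 826,-519, - 235 , - 201,727, 790] 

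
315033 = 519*607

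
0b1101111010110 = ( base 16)1bd6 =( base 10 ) 7126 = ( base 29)8dl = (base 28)92E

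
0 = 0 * 212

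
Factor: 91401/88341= 11^( - 1 )  *2677^( - 1 )*30467^1 = 30467/29447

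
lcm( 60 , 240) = 240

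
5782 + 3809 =9591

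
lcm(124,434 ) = 868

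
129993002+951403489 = 1081396491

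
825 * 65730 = 54227250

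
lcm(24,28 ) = 168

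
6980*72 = 502560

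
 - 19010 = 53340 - 72350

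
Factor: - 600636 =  - 2^2*3^1 *50053^1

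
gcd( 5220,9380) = 20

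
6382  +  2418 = 8800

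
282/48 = 5 + 7/8  =  5.88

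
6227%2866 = 495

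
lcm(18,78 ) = 234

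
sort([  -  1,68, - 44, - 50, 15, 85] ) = [  -  50, - 44,-1, 15,68,  85]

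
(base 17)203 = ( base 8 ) 1105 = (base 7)1460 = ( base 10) 581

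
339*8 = 2712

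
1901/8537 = 1901/8537 = 0.22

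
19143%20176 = 19143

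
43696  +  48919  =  92615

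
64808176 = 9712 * 6673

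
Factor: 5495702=2^1 * 2747851^1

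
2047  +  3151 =5198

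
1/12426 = 1/12426 = 0.00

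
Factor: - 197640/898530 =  - 2^2 * 3^3* 491^( - 1 ) = - 108/491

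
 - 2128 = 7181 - 9309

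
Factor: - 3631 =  - 3631^1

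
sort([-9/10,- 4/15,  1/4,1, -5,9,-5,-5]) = [- 5,- 5, - 5,  -  9/10,- 4/15, 1/4,1, 9 ]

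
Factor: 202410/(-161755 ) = -234/187 =-  2^1*3^2 *11^(-1)*13^1 * 17^ (- 1) 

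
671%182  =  125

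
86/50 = 1+ 18/25 = 1.72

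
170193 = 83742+86451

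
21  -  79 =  - 58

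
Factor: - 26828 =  - 2^2*19^1*353^1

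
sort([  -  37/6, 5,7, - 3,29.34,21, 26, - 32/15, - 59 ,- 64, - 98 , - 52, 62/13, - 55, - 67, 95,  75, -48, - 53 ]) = [ - 98, -67, - 64  , - 59, - 55, - 53,-52, - 48,  -  37/6, - 3, - 32/15, 62/13,5,  7,  21,26,29.34, 75, 95] 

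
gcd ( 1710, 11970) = 1710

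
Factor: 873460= 2^2*5^1*7^1*17^1*367^1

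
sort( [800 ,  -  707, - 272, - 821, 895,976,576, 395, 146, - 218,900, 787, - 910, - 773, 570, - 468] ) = [ - 910 , -821, - 773, - 707, - 468, - 272,  -  218 , 146, 395, 570,576, 787, 800, 895,  900 , 976] 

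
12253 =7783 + 4470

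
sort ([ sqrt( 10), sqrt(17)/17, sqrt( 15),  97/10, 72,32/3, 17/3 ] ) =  [sqrt (17 )/17,sqrt(10), sqrt(15),17/3, 97/10, 32/3, 72] 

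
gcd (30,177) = 3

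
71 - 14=57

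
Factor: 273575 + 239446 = 3^1*171007^1  =  513021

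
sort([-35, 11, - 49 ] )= [-49  ,- 35, 11 ] 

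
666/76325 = 666/76325 = 0.01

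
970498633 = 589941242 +380557391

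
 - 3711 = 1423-5134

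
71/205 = 71/205 = 0.35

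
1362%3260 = 1362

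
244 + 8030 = 8274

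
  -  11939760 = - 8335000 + -3604760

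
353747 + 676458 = 1030205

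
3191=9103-5912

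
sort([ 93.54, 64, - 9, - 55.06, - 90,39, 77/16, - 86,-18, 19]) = [ - 90, - 86, - 55.06, - 18, - 9,77/16, 19, 39,64, 93.54]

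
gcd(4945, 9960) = 5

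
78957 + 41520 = 120477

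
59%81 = 59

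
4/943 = 4/943 = 0.00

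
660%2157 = 660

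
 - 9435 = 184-9619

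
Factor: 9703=31^1  *313^1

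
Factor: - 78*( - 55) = 4290 = 2^1*3^1 *5^1*11^1*13^1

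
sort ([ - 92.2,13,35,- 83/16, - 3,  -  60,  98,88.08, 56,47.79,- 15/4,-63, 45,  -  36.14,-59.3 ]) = [  -  92.2, - 63, - 60,  -  59.3,- 36.14,-83/16,-15/4, - 3,13,35, 45, 47.79, 56, 88.08, 98]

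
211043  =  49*4307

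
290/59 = 4 + 54/59 = 4.92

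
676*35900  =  24268400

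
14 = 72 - 58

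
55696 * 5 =278480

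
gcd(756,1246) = 14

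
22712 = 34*668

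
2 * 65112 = 130224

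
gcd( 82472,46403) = 1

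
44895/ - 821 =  - 55+260/821 = - 54.68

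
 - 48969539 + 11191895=  -  37777644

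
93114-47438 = 45676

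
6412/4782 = 1 + 815/2391 = 1.34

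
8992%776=456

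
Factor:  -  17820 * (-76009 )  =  2^2* 3^4*5^1*11^1*29^1*2621^1 = 1354480380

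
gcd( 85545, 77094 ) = 9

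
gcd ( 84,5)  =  1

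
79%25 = 4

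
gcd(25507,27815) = 1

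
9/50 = 9/50 = 0.18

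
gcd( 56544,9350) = 2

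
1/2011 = 1/2011 =0.00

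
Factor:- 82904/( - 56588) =482/329  =  2^1*7^( - 1 ) * 47^(-1)*241^1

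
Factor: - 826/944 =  - 2^(  -  3)*7^1 =- 7/8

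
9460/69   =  137  +  7/69=137.10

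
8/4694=4/2347 = 0.00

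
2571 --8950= 11521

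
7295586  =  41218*177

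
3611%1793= 25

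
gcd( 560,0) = 560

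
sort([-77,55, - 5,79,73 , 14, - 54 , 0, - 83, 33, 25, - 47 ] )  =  [ - 83,-77, - 54, - 47, - 5 , 0, 14,25 , 33,55,73, 79 ] 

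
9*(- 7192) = -64728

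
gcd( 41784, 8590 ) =2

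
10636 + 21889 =32525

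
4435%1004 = 419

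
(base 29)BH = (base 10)336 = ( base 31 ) AQ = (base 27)cc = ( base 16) 150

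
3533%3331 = 202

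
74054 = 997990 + - 923936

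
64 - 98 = - 34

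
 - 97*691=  - 67027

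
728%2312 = 728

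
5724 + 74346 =80070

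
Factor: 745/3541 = 5^1*149^1*3541^( - 1 ) 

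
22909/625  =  22909/625 = 36.65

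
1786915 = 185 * 9659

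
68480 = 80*856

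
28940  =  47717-18777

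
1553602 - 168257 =1385345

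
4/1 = 4  =  4.00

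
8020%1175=970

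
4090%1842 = 406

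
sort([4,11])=[ 4,11]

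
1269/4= 317 + 1/4 = 317.25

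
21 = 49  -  28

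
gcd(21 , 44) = 1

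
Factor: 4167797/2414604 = 2^( - 2)*3^( - 1)*311^( - 1)*647^(-1 ) * 4167797^1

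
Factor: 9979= 17^1*587^1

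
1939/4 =484 + 3/4=484.75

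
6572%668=560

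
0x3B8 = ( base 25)1D2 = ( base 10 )952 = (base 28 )160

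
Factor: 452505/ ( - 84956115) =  - 30167/5663741  =  -  71^( - 1)*97^1*241^ ( - 1) * 311^1*331^( - 1 )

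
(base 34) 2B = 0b1001111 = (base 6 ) 211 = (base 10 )79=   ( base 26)31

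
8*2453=19624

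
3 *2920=8760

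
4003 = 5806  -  1803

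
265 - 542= - 277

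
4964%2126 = 712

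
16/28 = 4/7 = 0.57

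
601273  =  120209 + 481064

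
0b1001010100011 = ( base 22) 9ij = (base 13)2230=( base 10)4771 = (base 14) 1a4b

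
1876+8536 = 10412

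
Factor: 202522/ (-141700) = -929/650=-2^ ( - 1)*5^( - 2)*  13^(-1)*929^1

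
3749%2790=959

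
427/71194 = 427/71194 = 0.01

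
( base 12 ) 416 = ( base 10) 594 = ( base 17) 20g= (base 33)I0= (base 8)1122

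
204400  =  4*51100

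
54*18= 972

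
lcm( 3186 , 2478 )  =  22302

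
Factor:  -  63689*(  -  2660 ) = 169412740 = 2^2 *5^1*7^1 * 19^1*63689^1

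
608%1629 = 608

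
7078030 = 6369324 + 708706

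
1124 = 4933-3809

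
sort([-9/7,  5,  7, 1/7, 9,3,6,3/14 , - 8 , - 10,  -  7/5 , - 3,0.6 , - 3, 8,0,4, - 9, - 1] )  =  [ - 10,  -  9,-8,-3, - 3,  -  7/5  , - 9/7, - 1,0,  1/7,3/14,  0.6,3, 4,  5,  6,  7, 8,9]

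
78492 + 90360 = 168852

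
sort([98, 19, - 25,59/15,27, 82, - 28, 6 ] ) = [ - 28, - 25, 59/15,6, 19, 27, 82,98]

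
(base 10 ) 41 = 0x29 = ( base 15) 2B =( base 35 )16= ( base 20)21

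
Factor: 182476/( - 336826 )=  - 2^1*7^1*19^1*491^( - 1) = - 266/491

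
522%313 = 209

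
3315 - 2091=1224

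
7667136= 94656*81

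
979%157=37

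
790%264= 262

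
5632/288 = 19 + 5/9=19.56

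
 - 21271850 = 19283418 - 40555268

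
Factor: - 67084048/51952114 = -33542024/25976057 = - 2^3 * 61^( - 1 )*425837^( - 1) * 4192753^1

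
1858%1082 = 776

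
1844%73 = 19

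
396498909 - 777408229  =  -380909320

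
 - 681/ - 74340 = 227/24780 =0.01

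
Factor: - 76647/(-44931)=29/17 = 17^(-1) * 29^1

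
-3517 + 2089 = -1428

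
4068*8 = 32544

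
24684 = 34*726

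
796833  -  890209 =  - 93376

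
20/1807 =20/1807 = 0.01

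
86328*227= 19596456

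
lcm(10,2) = 10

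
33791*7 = 236537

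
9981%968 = 301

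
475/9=475/9=52.78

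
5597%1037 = 412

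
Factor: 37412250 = 2^1*3^1*5^3*83^1*601^1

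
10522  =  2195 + 8327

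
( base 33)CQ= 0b110100110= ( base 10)422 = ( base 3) 120122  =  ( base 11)354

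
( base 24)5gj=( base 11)2515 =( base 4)303103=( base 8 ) 6323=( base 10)3283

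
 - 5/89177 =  - 5/89177= - 0.00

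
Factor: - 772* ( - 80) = 2^6*5^1*193^1= 61760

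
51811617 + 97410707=149222324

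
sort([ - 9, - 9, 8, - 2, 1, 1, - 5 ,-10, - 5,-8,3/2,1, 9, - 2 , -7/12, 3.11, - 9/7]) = [ - 10,-9,- 9, - 8, - 5, - 5, - 2 , - 2, - 9/7,-7/12, 1,1,1, 3/2, 3.11, 8, 9] 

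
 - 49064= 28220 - 77284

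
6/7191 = 2/2397 = 0.00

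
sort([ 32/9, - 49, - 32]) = [ - 49, - 32, 32/9]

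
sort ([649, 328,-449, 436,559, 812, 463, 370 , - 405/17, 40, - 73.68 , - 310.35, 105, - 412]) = [ - 449, - 412, - 310.35, - 73.68,-405/17, 40,  105,  328, 370, 436, 463, 559, 649, 812 ]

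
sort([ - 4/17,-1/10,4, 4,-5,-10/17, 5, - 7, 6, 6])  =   [ - 7, - 5,-10/17, - 4/17,- 1/10, 4, 4,5, 6, 6] 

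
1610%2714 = 1610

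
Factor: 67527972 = 2^2*3^3*331^1*1889^1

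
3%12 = 3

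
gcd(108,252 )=36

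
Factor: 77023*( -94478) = - 7276978994 = -2^1*97^1*487^1*77023^1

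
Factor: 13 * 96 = 2^5*3^1*13^1 = 1248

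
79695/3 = 26565 = 26565.00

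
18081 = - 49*( - 369) 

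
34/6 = 17/3=5.67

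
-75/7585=- 1 + 1502/1517  =  - 0.01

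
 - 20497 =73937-94434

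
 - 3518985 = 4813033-8332018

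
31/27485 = 31/27485 = 0.00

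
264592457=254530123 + 10062334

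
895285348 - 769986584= 125298764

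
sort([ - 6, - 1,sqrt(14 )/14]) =[ - 6, - 1,  sqrt( 14)/14]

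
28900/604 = 47+128/151 = 47.85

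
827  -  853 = - 26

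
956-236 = 720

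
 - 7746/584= - 14 +215/292 = - 13.26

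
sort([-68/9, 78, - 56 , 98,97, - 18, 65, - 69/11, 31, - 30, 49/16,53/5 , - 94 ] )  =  [-94 , - 56, - 30, - 18, - 68/9, - 69/11, 49/16,53/5,31 , 65 , 78, 97, 98] 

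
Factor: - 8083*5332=-43098556  =  - 2^2*31^1 * 43^1*59^1 *137^1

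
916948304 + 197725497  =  1114673801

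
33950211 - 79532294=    - 45582083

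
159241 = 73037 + 86204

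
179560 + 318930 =498490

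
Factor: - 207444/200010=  - 586/565 =-  2^1*5^( - 1) * 113^( - 1)*293^1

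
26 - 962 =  - 936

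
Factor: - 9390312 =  - 2^3*3^2*41^1*3181^1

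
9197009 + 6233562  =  15430571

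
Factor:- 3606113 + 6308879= 2^1*3^1 * 11^1*31^1*1321^1 = 2702766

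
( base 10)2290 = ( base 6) 14334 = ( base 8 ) 4362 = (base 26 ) 3A2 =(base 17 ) 7FC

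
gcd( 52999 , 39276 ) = 1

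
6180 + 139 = 6319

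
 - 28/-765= 28/765  =  0.04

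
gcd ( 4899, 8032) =1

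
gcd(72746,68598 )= 2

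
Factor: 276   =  2^2* 3^1*23^1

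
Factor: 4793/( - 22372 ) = -2^( - 2)*7^(-1) * 17^(  -  1 )*47^( - 1)*4793^1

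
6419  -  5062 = 1357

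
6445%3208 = 29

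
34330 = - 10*( - 3433)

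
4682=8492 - 3810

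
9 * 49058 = 441522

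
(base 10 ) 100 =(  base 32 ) 34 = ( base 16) 64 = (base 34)2W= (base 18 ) 5A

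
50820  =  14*3630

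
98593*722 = 71184146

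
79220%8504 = 2684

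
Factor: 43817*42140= 1846448380= 2^2*5^1*7^2*43^2 * 1019^1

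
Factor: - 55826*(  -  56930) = 3178174180=2^2 * 5^1*103^1*271^1*5693^1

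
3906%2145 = 1761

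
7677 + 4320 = 11997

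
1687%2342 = 1687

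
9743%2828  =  1259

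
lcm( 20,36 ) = 180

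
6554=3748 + 2806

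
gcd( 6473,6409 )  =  1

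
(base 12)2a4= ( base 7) 1126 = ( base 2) 110011100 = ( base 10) 412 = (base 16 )19C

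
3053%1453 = 147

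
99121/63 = 99121/63 = 1573.35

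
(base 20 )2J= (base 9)65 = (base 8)73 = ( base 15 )3e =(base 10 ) 59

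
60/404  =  15/101=0.15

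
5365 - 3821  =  1544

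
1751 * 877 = 1535627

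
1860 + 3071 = 4931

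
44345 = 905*49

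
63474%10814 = 9404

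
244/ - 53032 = -1 + 13197/13258 = -0.00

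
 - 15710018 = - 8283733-7426285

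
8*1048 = 8384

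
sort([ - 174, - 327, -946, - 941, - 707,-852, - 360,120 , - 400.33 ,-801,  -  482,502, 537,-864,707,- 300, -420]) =[-946, - 941, - 864, - 852,  -  801, - 707, - 482, - 420, - 400.33, - 360,-327, - 300, - 174,120, 502,  537, 707]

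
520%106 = 96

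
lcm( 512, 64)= 512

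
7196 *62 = 446152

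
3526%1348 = 830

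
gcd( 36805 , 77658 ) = 1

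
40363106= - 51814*( - 779) 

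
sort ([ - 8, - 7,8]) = [ - 8, - 7 , 8]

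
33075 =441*75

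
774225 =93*8325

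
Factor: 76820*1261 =2^2*5^1*13^1*23^1*97^1*167^1=96870020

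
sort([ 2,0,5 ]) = [0,2,5]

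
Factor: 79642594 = 2^1*109^1*365333^1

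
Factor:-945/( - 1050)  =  2^( - 1) * 3^2*5^(-1) = 9/10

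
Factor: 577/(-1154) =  - 2^(- 1) = -1/2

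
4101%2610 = 1491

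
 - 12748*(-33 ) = 420684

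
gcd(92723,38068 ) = 1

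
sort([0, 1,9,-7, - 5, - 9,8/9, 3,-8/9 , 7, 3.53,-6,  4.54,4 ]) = [ - 9, - 7, - 6, - 5 , - 8/9, 0, 8/9,1,  3,3.53,4,4.54, 7,  9]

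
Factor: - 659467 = -659467^1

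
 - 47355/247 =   -  192 + 69/247 = - 191.72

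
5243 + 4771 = 10014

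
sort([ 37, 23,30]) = [23, 30,  37]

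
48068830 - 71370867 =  - 23302037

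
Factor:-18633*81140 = - 1511881620 = -2^2* 3^1 * 5^1*4057^1 *6211^1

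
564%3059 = 564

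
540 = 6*90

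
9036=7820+1216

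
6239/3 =6239/3 = 2079.67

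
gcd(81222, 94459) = 1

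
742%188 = 178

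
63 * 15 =945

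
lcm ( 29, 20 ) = 580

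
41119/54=761 + 25/54=761.46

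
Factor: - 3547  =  -3547^1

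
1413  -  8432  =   -7019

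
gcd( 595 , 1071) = 119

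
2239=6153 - 3914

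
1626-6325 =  - 4699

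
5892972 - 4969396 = 923576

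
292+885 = 1177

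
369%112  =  33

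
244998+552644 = 797642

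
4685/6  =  4685/6 = 780.83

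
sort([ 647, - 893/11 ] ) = [- 893/11, 647 ]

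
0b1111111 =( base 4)1333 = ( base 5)1002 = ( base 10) 127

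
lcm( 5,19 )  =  95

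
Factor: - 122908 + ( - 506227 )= - 5^1*13^1*9679^1 =-  629135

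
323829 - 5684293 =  - 5360464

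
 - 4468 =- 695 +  - 3773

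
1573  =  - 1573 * (-1 )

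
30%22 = 8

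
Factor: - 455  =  - 5^1*7^1*13^1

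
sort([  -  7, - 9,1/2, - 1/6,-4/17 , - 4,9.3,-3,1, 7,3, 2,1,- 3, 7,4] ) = [ - 9 , - 7,  -  4,  -  3,-3,-4/17 ,-1/6,1/2,  1,1,2 , 3, 4,7,7,9.3]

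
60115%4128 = 2323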